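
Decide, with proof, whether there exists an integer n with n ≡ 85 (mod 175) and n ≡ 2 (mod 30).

There is no such integer.

Both moduli are multiples of 5 = gcd(175, 30), so any solution would satisfy n ≡ 85 and n ≡ 2 modulo 5 simultaneously.
These are incompatible: 85 − 2 = 83 is not divisible by 5.
So no integer satisfies both congruences.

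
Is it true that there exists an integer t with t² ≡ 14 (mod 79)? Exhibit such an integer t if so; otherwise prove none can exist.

79 is prime, so by Euler's criterion 14 is a square mod 79 iff 14^((79−1)/2) = 14^39 ≡ 1 (mod 79).
Repeated squaring mod 79: 14^2 = 196 ≡ 38; 14^4 ≡ 38² = 1444 ≡ 22; 14^8 ≡ 22² = 484 ≡ 10; 14^16 ≡ 10² = 100 ≡ 21; 14^32 ≡ 21² = 441 ≡ 46.
Since 39 = 32 + 4 + 2 + 1, 14^39 ≡ 46 · 22 · 38 · 14; multiplying out mod 79: 46·22 = 1012 ≡ 64, then 64·38 = 2432 ≡ 62, then 62·14 = 868 ≡ 78. Thus 14^39 ≡ 78 ≡ −1 (mod 79).
By Euler's criterion 14 is a quadratic non-residue mod 79: no t satisfies t² ≡ 14 (mod 79).

No, no such integer exists.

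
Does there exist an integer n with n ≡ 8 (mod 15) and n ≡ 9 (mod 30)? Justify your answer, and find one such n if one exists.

No, no such integer exists.

Reduce both congruences modulo 15, which divides 15 and 30: they say n ≡ 8 (mod 15) and n ≡ 9 (mod 15).
But 8 mod 15 = 8 while 9 mod 15 = 9, a contradiction.
So no integer satisfies both congruences.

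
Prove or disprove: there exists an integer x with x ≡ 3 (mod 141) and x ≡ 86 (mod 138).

No, no such integer exists.

Reduce both congruences modulo 3, which divides 141 and 138: they say x ≡ 3 (mod 3) and x ≡ 86 (mod 3).
These are incompatible: 3 − 86 = -83 is not divisible by 3.
Hence the system has no solution.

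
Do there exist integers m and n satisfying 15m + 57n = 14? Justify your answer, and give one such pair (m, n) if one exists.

Both 15 and 57 are divisible by gcd(15, 57) = 3, hence so is any combination 15m + 57n.
But 14 = 3·4 + 2, so 3 ∤ 14.
So the equation is unsolvable over ℤ.

No, no such integers exist.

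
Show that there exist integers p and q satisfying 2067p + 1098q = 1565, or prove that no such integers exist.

No, no such integers exist.

Both 2067 and 1098 are divisible by gcd(2067, 1098) = 3, hence so is any combination 2067p + 1098q.
But 1565 is not a multiple of 3 (it leaves remainder 2).
So the equation is unsolvable over ℤ.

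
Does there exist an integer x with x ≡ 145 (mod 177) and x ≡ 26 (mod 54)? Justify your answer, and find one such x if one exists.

Both moduli are multiples of 3 = gcd(177, 54), so any solution would satisfy x ≡ 145 and x ≡ 26 modulo 3 simultaneously.
However 145 ≡ 1 and 26 ≡ 2 (mod 3), and 1 ≠ 2.
Therefore no such x exists.

No such integer exists.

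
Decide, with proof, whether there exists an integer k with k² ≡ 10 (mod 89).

k = 59

k = 59 works: 59² = 3481, and 3481 − 10 = 3471 = 39·89.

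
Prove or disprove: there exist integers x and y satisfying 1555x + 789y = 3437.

x = 125, y = -242

Since gcd(1555, 789) = 1, every integer is an integer combination of 1555 and 789.
Run the Euclidean algorithm on 1555 and 789: 1555 = 1·789 + 766, 789 = 1·766 + 23, 766 = 33·23 + 7, 23 = 3·7 + 2, 7 = 3·2 + 1, 2 = 2·1 + 0.
Working back up the chain: 1 = 7 − 3·2 = 7 − 3·(23 − 3·7) = −3·23 + 10·7 = −3·23 + 10·(766 − 33·23) = 10·766 − 333·23 = 10·766 − 333·(789 − 1·766) = −333·789 + 343·766 = −333·789 + 343·(1555 − 1·789) = 343·1555 − 676·789. So 1555·343 + 789·(-676) = 1.
Multiplying through by 3437: x = 343·3437 = 1178891, y = (-676)·3437 = -2323412 is a solution.
The general solution is x = 1178891 + 789k, y = -2323412 − 1555k; taking k = -1494 gives the smaller pair x = 125, y = -242.
Indeed 1555·125 + 789·(-242) = 194375 − 190938 = 3437.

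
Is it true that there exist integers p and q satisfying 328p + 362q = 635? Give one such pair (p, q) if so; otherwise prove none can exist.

There are no such integers.

Any value of 328p + 362q is a multiple of gcd(328, 362) = 2.
However 635 leaves remainder 1 on division by 2.
So the equation is unsolvable over ℤ.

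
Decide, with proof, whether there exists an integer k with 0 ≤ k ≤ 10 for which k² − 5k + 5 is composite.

At k = 10: 10² − 5·10 + 5 = 55 = 5·11, which is composite.

k = 10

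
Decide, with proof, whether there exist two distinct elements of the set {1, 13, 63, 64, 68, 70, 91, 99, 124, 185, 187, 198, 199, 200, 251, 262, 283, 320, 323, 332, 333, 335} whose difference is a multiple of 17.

The pair (13, 64) works.

Reduce each element mod 17: 1↦1, 13↦13, 63↦12, 64↦13, 68↦0, 70↦2, 91↦6, 99↦14, 124↦5, 185↦15, 187↦0, 198↦11, 199↦12, 200↦13, 251↦13, 262↦7, 283↦11, 320↦14, 323↦0, 332↦9, 333↦10, 335↦12. The residue 13 repeats (at 13 and 64), and 64 − 13 = 51 = 3·17.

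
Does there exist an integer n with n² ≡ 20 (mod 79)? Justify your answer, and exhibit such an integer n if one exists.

Take n = 39. Then 39² = 1521 = 19·79 + 20, so 39² ≡ 20 (mod 79).

n = 39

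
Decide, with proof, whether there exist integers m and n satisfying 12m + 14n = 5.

Both 12 and 14 are divisible by gcd(12, 14) = 2, hence so is any combination 12m + 14n.
However 5 leaves remainder 1 on division by 2.
So the equation is unsolvable over ℤ.

There are no such integers.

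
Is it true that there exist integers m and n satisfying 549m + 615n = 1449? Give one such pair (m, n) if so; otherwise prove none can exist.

m = 6, n = -3

Every value of 549m + 615n is a multiple of gcd(549, 615) = 3; since 3 ∣ 1449, solutions exist.
Dividing through by 3 reduces the equation to 183m + 205n = 483.
Dividing repeatedly: 205 = 1·183 + 22, 183 = 8·22 + 7, 22 = 3·7 + 1, 7 = 7·1 + 0.
Back-substituting, 1 = 22 − 3·7 = 22 − 3·(183 − 8·22) = −3·183 + 25·22 = −3·183 + 25·(205 − 1·183) = 25·205 − 28·183; that is, 183·(-28) + 205·25 = 1.
Scaling by 483 gives the particular solution (m, n) = (-13524, 12075).
The general solution is m = -13524 + 205k, n = 12075 − 183k; taking k = 66 gives the smaller pair m = 6, n = -3.
Indeed 549·6 + 615·(-3) = 3294 − 1845 = 1449.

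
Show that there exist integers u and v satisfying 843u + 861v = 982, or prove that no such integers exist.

Both 843 and 861 are divisible by gcd(843, 861) = 3, hence so is any combination 843u + 861v.
But 982 is not a multiple of 3 (it leaves remainder 1).
Hence no integers u, v satisfy the equation.

No, no such integers exist.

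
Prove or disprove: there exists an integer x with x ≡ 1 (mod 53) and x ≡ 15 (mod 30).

gcd(53, 30) = 1, so the Chinese Remainder Theorem guarantees exactly one residue class mod 1590 satisfying both.
Any solution of the first congruence is x = 1 + 53t; substituting into the second, 53t ≡ 15 − 1 ≡ 14 (mod 30).
53 ≡ 23 (mod 30), so this reads 23t ≡ 14 (mod 30). Since 23·17 = 391 = 13·30 + 1, the inverse of 23 mod 30 is 17.
Therefore t ≡ 17·14 = 238 ≡ 28 (mod 30).
With t = 28: x = 1 + 53·28 = 1485.
Verify: 1485 = 28·53 + 1 and 1485 = 49·30 + 15. ✓

x = 1485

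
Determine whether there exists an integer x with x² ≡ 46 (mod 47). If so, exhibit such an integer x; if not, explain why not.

47 is prime, so by Euler's criterion 46 is a square mod 47 iff 46^((47−1)/2) = 46^23 ≡ 1 (mod 47).
Squaring successively (mod 47): 46^2 = 2116 ≡ 1; 46^4 ≡ 1² = 1 ≡ 1; 46^8 ≡ 1² = 1 ≡ 1; 46^16 ≡ 1² = 1 ≡ 1.
Since 23 = 16 + 4 + 2 + 1, 46^23 ≡ 1 · 1 · 1 · 46; multiplying out mod 47: 1·1 = 1 ≡ 1, then 1·1 = 1 ≡ 1, then 1·46 = 46 ≡ 46. Thus 46^23 ≡ 46 ≡ −1 (mod 47).
The value −1 means 46 is a non-residue modulo 47, so x² ≡ 46 (mod 47) is impossible.

There is no such integer.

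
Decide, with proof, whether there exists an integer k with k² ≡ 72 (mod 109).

No such integer exists.

109 is prime, so by Euler's criterion 72 is a square mod 109 iff 72^((109−1)/2) = 72^54 ≡ 1 (mod 109).
Repeated squaring mod 109: 72^2 = 5184 ≡ 61; 72^4 ≡ 61² = 3721 ≡ 15; 72^8 ≡ 15² = 225 ≡ 7; 72^16 ≡ 7² = 49 ≡ 49; 72^32 ≡ 49² = 2401 ≡ 3.
Since 54 = 32 + 16 + 4 + 2, 72^54 ≡ 3 · 49 · 15 · 61; multiplying out mod 109: 3·49 = 147 ≡ 38, then 38·15 = 570 ≡ 25, then 25·61 = 1525 ≡ 108. Thus 72^54 ≡ 108 ≡ −1 (mod 109).
By Euler's criterion 72 is a quadratic non-residue mod 109: no k satisfies k² ≡ 72 (mod 109).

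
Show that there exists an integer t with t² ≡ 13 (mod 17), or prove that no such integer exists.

t = 8

Take t = 8. Then 8² = 64 = 3·17 + 13, so 8² ≡ 13 (mod 17).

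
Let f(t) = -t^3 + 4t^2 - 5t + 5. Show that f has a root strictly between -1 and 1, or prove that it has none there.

f has no root in that interval.

The endpoint values f(-1) = 15 and f(1) = 3 are both positive. Claim: f(t) > 0 for every t in (-1, 1).
Shift to the endpoint 1: with t = 1 − u (0 < u < 2), one computes f(1 − u) = u^3 + u^2 + 3.
All 3 nonzero coefficients of this polynomial in u are positive; hence for u > 0 the value is a sum of positive terms (the constant 3 among them).
So f is strictly positive on (-1, 1); no root exists in the interval.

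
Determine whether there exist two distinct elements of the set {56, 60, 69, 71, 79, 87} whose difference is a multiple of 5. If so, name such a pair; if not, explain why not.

Yes: 56 and 71.

56 mod 5 = 1 and 71 mod 5 = 1, so 71 − 56 = 15 = 3·5.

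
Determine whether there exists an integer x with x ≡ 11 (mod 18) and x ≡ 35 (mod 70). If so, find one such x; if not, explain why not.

The moduli are not coprime: gcd(18, 70) = 2. Compatibility requires 2 ∣ (35 − 11) = 24, which holds, so solutions exist.
Put x = 11 + 18t, so we need 18t ≡ 24 (mod 70), equivalently (divide by 2) 9t ≡ 12 (mod 35).
Note 9·4 = 36 ≡ 1 (mod 35) (as 36 − 1 = 1·35), so 9⁻¹ ≡ 4.
Multiplying by 4: t ≡ 4·12 = 48 ≡ 13 (mod 35).
Then x = 11 + 18·13 = 245.
Verify: 245 = 13·18 + 11 and 245 = 3·70 + 35. ✓

x = 245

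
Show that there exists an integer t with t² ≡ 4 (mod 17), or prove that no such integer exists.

t = 15

t = 15 works: 15² = 225, and 225 − 4 = 221 = 13·17.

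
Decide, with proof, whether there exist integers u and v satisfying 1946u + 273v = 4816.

u = 5, v = -18

Since gcd(1946, 273) = 7 and 4816 = 7·688, Bézout's identity guarantees a solution.
Dividing through by 7 reduces the equation to 278u + 39v = 688.
Euclidean algorithm: 278 = 7·39 + 5, 39 = 7·5 + 4, 5 = 1·4 + 1, 4 = 4·1 + 0.
Unwinding: 1 = 5 − 1·4 = 5 − (39 − 7·5) = −39 + 8·5 = −39 + 8·(278 − 7·39) = 8·278 − 57·39, i.e. 278·8 + 39·(-57) = 1.
Scaling by 688 gives the particular solution (u, v) = (5504, -39216).
Shifting by a multiple of (39, −278) keeps it a solution: u = 5504 − 141·39 = 5, v = -39216 + 141·278 = -18.
Indeed 1946·5 + 273·(-18) = 9730 − 4914 = 4816.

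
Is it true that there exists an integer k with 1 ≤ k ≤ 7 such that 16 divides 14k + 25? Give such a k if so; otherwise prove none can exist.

There is no such integer k in that range.

For k = 1, 2, …, 7 the values of 14k + 25 modulo 16 are 7, 5, 3, 1, 15, 13, 11 respectively.
The residue 0 does not occur, so no k in [1, 7] makes 14k + 25 a multiple of 16.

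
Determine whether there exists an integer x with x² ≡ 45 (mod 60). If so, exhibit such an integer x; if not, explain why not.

x = 15

x = 15 works: 15² = 225, and 225 − 45 = 180 = 3·60.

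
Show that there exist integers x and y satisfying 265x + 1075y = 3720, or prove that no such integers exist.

x = 83, y = -17

Since gcd(265, 1075) = 5 and 3720 = 5·744, Bézout's identity guarantees a solution.
Dividing through by 5 reduces the equation to 53x + 215y = 744.
Euclidean algorithm: 215 = 4·53 + 3, 53 = 17·3 + 2, 3 = 1·2 + 1, 2 = 2·1 + 0.
Unwinding: 1 = 3 − 1·2 = 3 − (53 − 17·3) = −53 + 18·3 = −53 + 18·(215 − 4·53) = 18·215 − 73·53, i.e. 53·(-73) + 215·18 = 1.
Scaling by 744 gives the particular solution (x, y) = (-54312, 13392).
Adding 253·215 to x and subtracting 253·53 from y gives the tidier solution (83, -17).
Indeed 265·83 + 1075·(-17) = 21995 − 18275 = 3720.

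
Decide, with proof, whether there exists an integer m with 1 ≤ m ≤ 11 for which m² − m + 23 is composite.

At m = 7: 7² − 7 + 23 = 65 = 5·13, which is composite.

m = 7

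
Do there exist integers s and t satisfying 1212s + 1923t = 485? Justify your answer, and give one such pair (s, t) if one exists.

No such integers exist.

Any value of 1212s + 1923t is a multiple of gcd(1212, 1923) = 3.
But 485 = 3·161 + 2, so 3 ∤ 485.
Therefore 1212s + 1923t = 485 has no solution in integers.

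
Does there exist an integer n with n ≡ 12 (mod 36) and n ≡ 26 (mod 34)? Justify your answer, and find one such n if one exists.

gcd(36, 34) = 2. A simultaneous solution exists iff 12 ≡ 26 (mod 2); here 12 mod 2 = 0 = 26 mod 2, so it does.
The integers ≡ 12 (mod 36) are 12, 48, 84, 120, 156, 192, 228, 264, …; their remainders mod 34 are 12, 14, 16, 18, 20, 22, 24, 26, so n = 264 is the first that is ≡ 26 (mod 34).
Verify: 264 = 7·36 + 12 and 264 = 7·34 + 26. ✓

n = 264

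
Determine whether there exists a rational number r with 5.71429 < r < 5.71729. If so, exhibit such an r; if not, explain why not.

r = 303/53

Multiplying by 53: 53·5.71429 = 302.85737 and 53·5.71729 = 303.01637, so the integer 303 lies strictly between them.
Dividing back, 5.71429 < 303/53 < 5.71729, and 303/53 is rational.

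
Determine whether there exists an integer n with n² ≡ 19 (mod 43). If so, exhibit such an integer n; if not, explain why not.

43 is prime, so by Euler's criterion 19 is a square mod 43 iff 19^((43−1)/2) = 19^21 ≡ 1 (mod 43).
Squaring successively (mod 43): 19^2 = 361 ≡ 17; 19^4 ≡ 17² = 289 ≡ 31; 19^8 ≡ 31² = 961 ≡ 15; 19^16 ≡ 15² = 225 ≡ 10.
Since 21 = 16 + 4 + 1, 19^21 ≡ 10 · 31 · 19; multiplying out mod 43: 10·31 = 310 ≡ 9, then 9·19 = 171 ≡ 42. Thus 19^21 ≡ 42 ≡ −1 (mod 43).
By Euler's criterion 19 is a quadratic non-residue mod 43: no n satisfies n² ≡ 19 (mod 43).

There is no such integer.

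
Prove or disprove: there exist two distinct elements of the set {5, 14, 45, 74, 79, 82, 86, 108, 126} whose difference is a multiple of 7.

5 and 82 are such a pair.

Both 5 and 82 leave remainder 5 on division by 7; their difference 77 = 11·7 is a multiple of 7.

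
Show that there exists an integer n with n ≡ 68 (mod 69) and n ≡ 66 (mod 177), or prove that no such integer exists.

gcd(69, 177) = 3. If n ≡ 68 (mod 69) and n ≡ 66 (mod 177), then n ≡ 68 (mod 3) and n ≡ 66 (mod 3).
These are incompatible: 68 − 66 = 2 is not divisible by 3.
So no integer satisfies both congruences.

There is no such integer.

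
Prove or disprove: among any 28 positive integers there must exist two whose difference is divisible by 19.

There are exactly 19 possible remainders on division by 19.
Placing 28 integers into 19 classes, some class receives at least two — say a and b.
Their difference a − b is then a multiple of 19.

True.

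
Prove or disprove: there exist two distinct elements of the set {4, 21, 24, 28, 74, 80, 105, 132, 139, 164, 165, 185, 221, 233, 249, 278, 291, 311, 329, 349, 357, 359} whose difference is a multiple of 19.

Yes: 4 and 80.

Reduce each element mod 19: 4↦4, 21↦2, 24↦5, 28↦9, 74↦17, 80↦4, 105↦10, 132↦18, 139↦6, 164↦12, 165↦13, 185↦14, 221↦12, 233↦5, 249↦2, 278↦12, 291↦6, 311↦7, 329↦6, 349↦7, 357↦15, 359↦17. The residue 4 repeats (at 4 and 80), and 80 − 4 = 76 = 4·19.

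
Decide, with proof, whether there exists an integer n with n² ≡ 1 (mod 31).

Take n = 1. Then 1² = 1, and since 0 ≤ 1 < 31 this is already reduced: 1² ≡ 1 (mod 31).

n = 1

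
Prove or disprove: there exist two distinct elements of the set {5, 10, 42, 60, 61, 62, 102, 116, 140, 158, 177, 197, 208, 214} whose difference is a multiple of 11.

5 and 60 are such a pair.

5 mod 11 = 5 and 60 mod 11 = 5, so 60 − 5 = 55 = 5·11.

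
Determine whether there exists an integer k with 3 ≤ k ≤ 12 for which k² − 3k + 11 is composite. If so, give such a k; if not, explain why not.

At k = 4: 4² − 3·4 + 11 = 15 = 3·5, which is composite.

k = 4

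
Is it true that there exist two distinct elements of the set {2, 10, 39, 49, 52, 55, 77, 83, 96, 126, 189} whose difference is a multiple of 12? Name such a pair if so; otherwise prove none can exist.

Reduce each element modulo 12: 2↦2, 10↦10, 39↦3, 49↦1, 52↦4, 55↦7, 77↦5, 83↦11, 96↦0, 126↦6, 189↦9.
These 11 residues are pairwise different, hence no difference of two elements is divisible by 12.

No, no such pair exists.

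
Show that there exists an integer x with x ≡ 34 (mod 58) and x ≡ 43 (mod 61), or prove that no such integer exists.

gcd(58, 61) = 1, so the Chinese Remainder Theorem guarantees exactly one residue class mod 3538 satisfying both.
Any solution of the first congruence is x = 34 + 58t; substituting into the second, 58t ≡ 43 − 34 ≡ 9 (mod 61).
Invert 58 mod 61 by the Euclidean algorithm: 61 = 1·58 + 3, 58 = 19·3 + 1, 3 = 3·1 + 0; back-substituting, 1 = 58 − 19·3 = 58 − 19·(61 − 1·58) = −19·61 + 20·58. Hence 58·20 ≡ 1, so 58⁻¹ ≡ 20 (mod 61).
Therefore t ≡ 20·9 = 180 ≡ 58 (mod 61).
Taking t = 58 gives x = 34 + 58·58 = 3398.
Verify: 3398 = 58·58 + 34 and 3398 = 55·61 + 43. ✓

x = 3398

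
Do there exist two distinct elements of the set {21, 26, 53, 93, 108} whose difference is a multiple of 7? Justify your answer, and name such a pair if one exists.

Two integers differ by a multiple of 7 exactly when they have the same residue mod 7. The residues are 21↦0, 26↦5, 53↦4, 93↦2, 108↦3.
All 5 residues are distinct, so no two elements differ by a multiple of 7.

There is no such pair.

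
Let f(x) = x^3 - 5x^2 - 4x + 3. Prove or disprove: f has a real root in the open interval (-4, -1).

Yes, f has a root in the interval.

f(-4) = -125 and f(-1) = 1, which have opposite signs.
Since f is a polynomial it is continuous on [-4, -1].
By the Intermediate Value Theorem f must vanish at some point of (-4, -1).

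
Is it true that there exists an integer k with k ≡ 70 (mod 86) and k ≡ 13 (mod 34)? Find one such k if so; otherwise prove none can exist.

Reduce both congruences modulo 2, which divides 86 and 34: they say k ≡ 70 (mod 2) and k ≡ 13 (mod 2).
These are incompatible: 70 − 13 = 57 is not divisible by 2.
So no integer satisfies both congruences.

No, no such integer exists.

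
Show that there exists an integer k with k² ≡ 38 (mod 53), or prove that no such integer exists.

k = 41

Take k = 41. Then 41² = 1681 = 31·53 + 38, so 41² ≡ 38 (mod 53).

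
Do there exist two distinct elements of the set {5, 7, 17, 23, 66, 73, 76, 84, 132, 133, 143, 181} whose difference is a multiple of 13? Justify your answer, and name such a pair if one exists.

No, no such pair exists.

Residues mod 13: 5↦5, 7↦7, 17↦4, 23↦10, 66↦1, 73↦8, 76↦11, 84↦6, 132↦2, 133↦3, 143↦0, 181↦12.
No residue repeats among the 12 elements, so no pair has difference ≡ 0 (mod 13).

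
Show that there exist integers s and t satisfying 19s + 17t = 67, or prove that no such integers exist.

s = 8, t = -5

19 and 17 are coprime, so 19s + 17t ranges over all of ℤ.
Run the Euclidean algorithm on 19 and 17: 19 = 1·17 + 2, 17 = 8·2 + 1, 2 = 2·1 + 0.
Working back up the chain: 1 = 17 − 8·2 = 17 − 8·(19 − 1·17) = −8·19 + 9·17. So 19·(-8) + 17·9 = 1.
Multiplying through by 67: s = (-8)·67 = -536, t = 9·67 = 603 is a solution.
Shifting by a multiple of (17, −19) keeps it a solution: s = -536 + 32·17 = 8, t = 603 − 32·19 = -5.
Check: 19·8 + 17·(-5) = 152 − 85 = 67. ✓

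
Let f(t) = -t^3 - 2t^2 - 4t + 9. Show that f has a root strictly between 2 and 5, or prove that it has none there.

Evaluate at the endpoints: f(2) = -15, f(5) = -186 — same sign (negative).
f'(t) = -3t^2 - 4t - 4 has discriminant (-4)² − 4·(-3)·(-4) = -32 < 0, so f' has no real roots and is negative for every real t.
So f is strictly decreasing; between 2 and 5 its values lie between f(2) = -15 and f(5) = -186, all negative. Therefore f has no root in (2, 5).

No such root exists.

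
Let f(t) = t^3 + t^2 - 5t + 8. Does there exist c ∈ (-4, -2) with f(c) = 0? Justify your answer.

Yes, such a c exists.

f(-4) = -20 and f(-2) = 14, which have opposite signs.
As a polynomial, f is continuous on every closed interval.
By the Intermediate Value Theorem, f takes the value 0 somewhere in the open interval.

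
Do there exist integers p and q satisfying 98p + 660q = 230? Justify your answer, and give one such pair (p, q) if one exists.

Every value of 98p + 660q is a multiple of gcd(98, 660) = 2; since 2 ∣ 230, solutions exist.
Dividing through by 2 reduces the equation to 49p + 330q = 115.
Run the Euclidean algorithm on 330 and 49: 330 = 6·49 + 36, 49 = 1·36 + 13, 36 = 2·13 + 10, 13 = 1·10 + 3, 10 = 3·3 + 1, 3 = 3·1 + 0.
Working back up the chain: 1 = 10 − 3·3 = 10 − 3·(13 − 1·10) = −3·13 + 4·10 = −3·13 + 4·(36 − 2·13) = 4·36 − 11·13 = 4·36 − 11·(49 − 1·36) = −11·49 + 15·36 = −11·49 + 15·(330 − 6·49) = 15·330 − 101·49. So 49·(-101) + 330·15 = 1.
Scaling by 115 gives the particular solution (p, q) = (-11615, 1725).
Adding 36·330 to p and subtracting 36·49 from q gives the tidier solution (265, -39).
Check: 98·265 + 660·(-39) = 25970 − 25740 = 230. ✓

p = 265, q = -39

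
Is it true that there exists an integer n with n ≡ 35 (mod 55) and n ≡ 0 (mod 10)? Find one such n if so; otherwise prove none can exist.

n = 90

The moduli are not coprime: gcd(55, 10) = 5. Compatibility requires 5 ∣ (0 − 35) = -35, which holds, so solutions exist.
List candidates n ≡ 35 (mod 55): 35, 90. Modulo 10 these are 5, 0; 90 gives 0 as required.
Check: 90 mod 55 = 35, 90 mod 10 = 0. ✓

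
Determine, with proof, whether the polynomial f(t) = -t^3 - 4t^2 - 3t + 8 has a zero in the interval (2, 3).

No.

The endpoint values f(2) = -22 and f(3) = -64 are both negative. Claim: f(t) < 0 for every t in (2, 3).
Shift to the endpoint 2: with t = 2 + u (0 < u < 1), one computes f(2 + u) = -u^3 - 10u^2 - 31u - 22.
The nonzero coefficients here are all negative, so for u > 0 every term is negative (or zero), and the constant term -22 is strictly negative.
Therefore f(t) < 0 throughout (2, 3), and f has no zero there.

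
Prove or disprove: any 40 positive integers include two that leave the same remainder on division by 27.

There are exactly 27 possible remainders on division by 27.
Placing 40 integers into 27 classes, some class receives at least two — say a and b.
So a and b have equal remainders mod 27, which is exactly what was to be shown.

Yes, this is always true.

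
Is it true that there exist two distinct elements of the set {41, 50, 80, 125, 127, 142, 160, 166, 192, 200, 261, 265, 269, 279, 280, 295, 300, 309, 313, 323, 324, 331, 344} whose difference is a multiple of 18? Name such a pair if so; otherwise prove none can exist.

125 and 269 are such a pair.

Both 125 and 269 leave remainder 17 on division by 18; their difference 144 = 8·18 is a multiple of 18.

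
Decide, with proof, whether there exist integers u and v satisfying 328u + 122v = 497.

Both 328 and 122 are divisible by gcd(328, 122) = 2, hence so is any combination 328u + 122v.
But 497 is not a multiple of 2 (it leaves remainder 1).
So the equation is unsolvable over ℤ.

No, no such integers exist.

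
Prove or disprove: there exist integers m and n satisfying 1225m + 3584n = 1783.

Both 1225 and 3584 are divisible by gcd(1225, 3584) = 7, hence so is any combination 1225m + 3584n.
But 1783 is not a multiple of 7 (it leaves remainder 5).
So the equation is unsolvable over ℤ.

There are no such integers.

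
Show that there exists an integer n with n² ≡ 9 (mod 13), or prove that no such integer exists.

n = 3

Take n = 3. Then 3² = 9, and since 0 ≤ 9 < 13 this is already reduced: 3² ≡ 9 (mod 13).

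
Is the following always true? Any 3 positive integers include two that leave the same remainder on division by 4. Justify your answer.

No; for instance {15, 16, 17} is a counterexample.

Consider the 3 integers 15, 16, 17. They lie in distinct residue classes modulo 4, since 3 ≤ 4.
Hence this collection has no pair with equal remainders mod 4, disproving the claim.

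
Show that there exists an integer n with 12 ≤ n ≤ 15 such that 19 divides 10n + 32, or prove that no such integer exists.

n = 12

n = 12 works, since 10·12 + 32 = 152 = 8·19.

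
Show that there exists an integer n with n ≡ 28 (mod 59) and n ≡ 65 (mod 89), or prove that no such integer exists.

The moduli 59 and 89 are coprime, so by the Chinese Remainder Theorem a unique solution modulo 5251 exists.
Write n = 28 + 59t and require 28 + 59t ≡ 65 (mod 89), i.e. 59t ≡ 37 (mod 89).
Invert 59 mod 89 by the Euclidean algorithm: 89 = 1·59 + 30, 59 = 1·30 + 29, 30 = 1·29 + 1, 29 = 29·1 + 0; back-substituting, 1 = 30 − 1·29 = 30 − (59 − 1·30) = −59 + 2·30 = −59 + 2·(89 − 1·59) = 2·89 − 3·59. Hence 59·(-3) ≡ 1, so 59⁻¹ ≡ -3 ≡ 86 (mod 89).
Therefore t ≡ 86·37 = 3182 ≡ 67 (mod 89).
Taking t = 67 gives n = 28 + 59·67 = 3981.
Indeed 3981 ≡ 28 (mod 59) and 3981 ≡ 65 (mod 89).

n = 3981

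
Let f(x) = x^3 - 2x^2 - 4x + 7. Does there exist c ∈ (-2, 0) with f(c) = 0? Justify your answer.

f(-2) = -1 and f(0) = 7, which have opposite signs.
Since f is a polynomial it is continuous on [-2, 0].
So by the Intermediate Value Theorem there is a c strictly between -2 and 0 with f(c) = 0.

Yes, f has a root in the interval.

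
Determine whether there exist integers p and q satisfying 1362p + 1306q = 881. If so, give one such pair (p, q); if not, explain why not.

No such integers exist.

Both 1362 and 1306 are divisible by gcd(1362, 1306) = 2, hence so is any combination 1362p + 1306q.
But 881 is not a multiple of 2 (it leaves remainder 1).
So the equation is unsolvable over ℤ.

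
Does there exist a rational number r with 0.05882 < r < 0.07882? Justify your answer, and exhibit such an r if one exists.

Multiplying by 13: 13·0.05882 = 0.76466 and 13·0.07882 = 1.02466, so the integer 1 lies strictly between them.
So r = 1/13 works: it is a ratio of integers, and dividing 13·0.05882 < 1 < 13·0.07882 through by 13 gives 0.05882 < 1/13 < 0.07882.

r = 1/13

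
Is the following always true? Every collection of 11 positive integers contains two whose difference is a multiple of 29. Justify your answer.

Try 11 consecutive integers, 129, 130, …, 139. Their remainders mod 29 are 13, 14, 15, 16, 17, 18, 19, 20, 21, 22, 23 — pairwise different, as any 11 ≤ 29 consecutive integers have distinct residues.
The differences between them range over 1, …, 10, none of which is divisible by 29.

No; for instance {129, 130, 131, 132, 133, 134, 135, 136, 137, 138, 139} is a counterexample.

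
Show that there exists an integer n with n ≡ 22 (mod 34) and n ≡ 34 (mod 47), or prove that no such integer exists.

n = 974

gcd(34, 47) = 1, so the Chinese Remainder Theorem guarantees exactly one residue class mod 1598 satisfying both.
Write n = 22 + 34t and require 22 + 34t ≡ 34 (mod 47), i.e. 34t ≡ 12 (mod 47).
To invert 34 modulo 47: 47 = 1·34 + 13, 34 = 2·13 + 8, 13 = 1·8 + 5, 8 = 1·5 + 3, 5 = 1·3 + 2, 3 = 1·2 + 1, 2 = 2·1 + 0, and unwinding, 1 = 3 − 1·2 = 3 − (5 − 1·3) = −5 + 2·3 = −5 + 2·(8 − 1·5) = 2·8 − 3·5 = 2·8 − 3·(13 − 1·8) = −3·13 + 5·8 = −3·13 + 5·(34 − 2·13) = 5·34 − 13·13 = 5·34 − 13·(47 − 1·34) = −13·47 + 18·34. Thus 34⁻¹ ≡ 18 (mod 47).
Multiplying by 18: t ≡ 18·12 = 216 ≡ 28 (mod 47).
With t = 28: n = 22 + 34·28 = 974.
Indeed 974 ≡ 22 (mod 34) and 974 ≡ 34 (mod 47).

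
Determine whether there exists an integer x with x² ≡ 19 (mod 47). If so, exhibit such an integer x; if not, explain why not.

Apply Euler's criterion with the prime 47: 19 is a quadratic residue iff 19^23 ≡ 1 (mod 47), and a non-residue iff it is ≡ −1.
Repeated squaring mod 47: 19^2 = 361 ≡ 32; 19^4 ≡ 32² = 1024 ≡ 37; 19^8 ≡ 37² = 1369 ≡ 6; 19^16 ≡ 6² = 36 ≡ 36.
Since 23 = 16 + 4 + 2 + 1, 19^23 ≡ 36 · 37 · 32 · 19; multiplying out mod 47: 36·37 = 1332 ≡ 16, then 16·32 = 512 ≡ 42, then 42·19 = 798 ≡ 46. Thus 19^23 ≡ 46 ≡ −1 (mod 47).
The value −1 means 19 is a non-residue modulo 47, so x² ≡ 19 (mod 47) is impossible.

There is no such integer.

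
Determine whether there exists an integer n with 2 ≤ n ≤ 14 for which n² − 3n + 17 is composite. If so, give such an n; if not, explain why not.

n = 12

At n = 12: 12² − 3·12 + 17 = 125 = 5·25, which is composite.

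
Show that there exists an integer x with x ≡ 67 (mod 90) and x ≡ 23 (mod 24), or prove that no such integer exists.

No, no such integer exists.

Reduce both congruences modulo 6, which divides 90 and 24: they say x ≡ 67 (mod 6) and x ≡ 23 (mod 6).
These are incompatible: 67 − 23 = 44 is not divisible by 6.
Therefore no such x exists.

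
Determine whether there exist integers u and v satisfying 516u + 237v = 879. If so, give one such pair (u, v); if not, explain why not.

u = 4, v = -5

Since gcd(516, 237) = 3 and 879 = 3·293, Bézout's identity guarantees a solution.
Dividing through by 3 reduces the equation to 172u + 79v = 293.
Euclidean algorithm: 172 = 2·79 + 14, 79 = 5·14 + 9, 14 = 1·9 + 5, 9 = 1·5 + 4, 5 = 1·4 + 1, 4 = 4·1 + 0.
Back-substituting, 1 = 5 − 1·4 = 5 − (9 − 1·5) = −9 + 2·5 = −9 + 2·(14 − 1·9) = 2·14 − 3·9 = 2·14 − 3·(79 − 5·14) = −3·79 + 17·14 = −3·79 + 17·(172 − 2·79) = 17·172 − 37·79; that is, 172·17 + 79·(-37) = 1.
Times 293: 172·4981 + 79·(-10841) = 293, so (4981, -10841) solves it.
The general solution is u = 4981 + 79k, v = -10841 − 172k; taking k = -63 gives the smaller pair u = 4, v = -5.
Indeed 516·4 + 237·(-5) = 2064 − 1185 = 879.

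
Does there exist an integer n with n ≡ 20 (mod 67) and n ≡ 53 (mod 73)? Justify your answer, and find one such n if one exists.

n = 2097

Since 67 and 73 share no common factor, CRT says the pair of congruences has a solution (unique mod 4891).
Write n = 20 + 67t and require 20 + 67t ≡ 53 (mod 73), i.e. 67t ≡ 33 (mod 73).
To invert 67 modulo 73: 73 = 1·67 + 6, 67 = 11·6 + 1, 6 = 6·1 + 0, and unwinding, 1 = 67 − 11·6 = 67 − 11·(73 − 1·67) = −11·73 + 12·67. Thus 67⁻¹ ≡ 12 (mod 73).
Therefore t ≡ 12·33 = 396 ≡ 31 (mod 73).
With t = 31: n = 20 + 67·31 = 2097.
Indeed 2097 ≡ 20 (mod 67) and 2097 ≡ 53 (mod 73).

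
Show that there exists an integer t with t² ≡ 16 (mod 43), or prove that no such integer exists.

Take t = 4. Then 4² = 16, and since 0 ≤ 16 < 43 this is already reduced: 4² ≡ 16 (mod 43).

t = 4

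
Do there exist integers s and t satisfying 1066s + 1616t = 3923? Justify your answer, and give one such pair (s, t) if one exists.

No, no such integers exist.

gcd(1066, 1616) = 2, so every integer of the form 1066s + 1616t is a multiple of 2.
But 3923 is not a multiple of 2 (it leaves remainder 1).
Hence no integers s, t satisfy the equation.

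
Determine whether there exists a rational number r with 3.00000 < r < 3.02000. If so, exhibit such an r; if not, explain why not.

Look for a denominator N such that an integer falls strictly between N·3.00000 and N·3.02000. N = 51 works: 51·3.00000 = 153.00000 < 154 < 154.02000 = 51·3.02000.
Hence 154/51 is a rational number with 3.00000 < 154/51 < 3.02000.

r = 154/51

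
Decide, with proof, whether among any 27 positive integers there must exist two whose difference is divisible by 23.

True.

Each integer lies in one of the 23 residue classes modulo 23.
Since 27 > 23, two of the 27 integers must share a residue class by the pigeonhole principle; call them a and b.
Then a ≡ b (mod 23), i.e. 23 ∣ (a − b).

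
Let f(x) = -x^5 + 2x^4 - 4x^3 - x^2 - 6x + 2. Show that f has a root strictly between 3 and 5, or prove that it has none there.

The endpoint values f(3) = -214 and f(5) = -2428 are both negative. Claim: f(x) < 0 for every x in (3, 5).
Substitute x = 3 + u, where 0 < u < 2 on the interval. Expanding, f(3 + u) = -u^5 - 13u^4 - 70u^3 - 199u^2 - 309u - 214.
The nonzero coefficients here are all negative, so for u > 0 every term is negative (or zero), and the constant term -214 is strictly negative.
Therefore f(x) < 0 throughout (3, 5), and f has no zero there.

No.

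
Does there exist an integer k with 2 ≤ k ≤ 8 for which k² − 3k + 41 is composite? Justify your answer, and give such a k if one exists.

k = 4

At k = 4: 4² − 3·4 + 41 = 45 = 3·15, which is composite.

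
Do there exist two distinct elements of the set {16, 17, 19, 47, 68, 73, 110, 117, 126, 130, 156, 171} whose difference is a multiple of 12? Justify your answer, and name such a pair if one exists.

Two integers differ by a multiple of 12 exactly when they have the same residue mod 12. The residues are 16↦4, 17↦5, 19↦7, 47↦11, 68↦8, 73↦1, 110↦2, 117↦9, 126↦6, 130↦10, 156↦0, 171↦3.
No residue repeats among the 12 elements, so no pair has difference ≡ 0 (mod 12).

No, no such pair exists.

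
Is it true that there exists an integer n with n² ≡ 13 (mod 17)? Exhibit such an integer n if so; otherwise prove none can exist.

Take n = 8. Then 8² = 64 = 3·17 + 13, so 8² ≡ 13 (mod 17).

n = 8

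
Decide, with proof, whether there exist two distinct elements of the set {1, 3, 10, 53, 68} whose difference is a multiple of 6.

Two integers differ by a multiple of 6 exactly when they have the same residue mod 6. The residues are 1↦1, 3↦3, 10↦4, 53↦5, 68↦2.
No residue repeats among the 5 elements, so no pair has difference ≡ 0 (mod 6).

No, no such pair exists.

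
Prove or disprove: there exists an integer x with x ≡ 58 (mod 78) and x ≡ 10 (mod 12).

The moduli are not coprime: gcd(78, 12) = 6. Compatibility requires 6 ∣ (10 − 58) = -48, which holds, so solutions exist.
In fact x = 58 itself already satisfies 58 mod 12 = 10.
Check: 58 mod 78 = 58, 58 mod 12 = 10. ✓

x = 58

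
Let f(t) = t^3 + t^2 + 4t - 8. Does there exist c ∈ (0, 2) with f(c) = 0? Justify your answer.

f(0) = -8 and f(2) = 12, which have opposite signs.
f is continuous everywhere (it is a polynomial), in particular on [0, 2].
By the Intermediate Value Theorem, f takes the value 0 somewhere in the open interval.

Yes, such a c exists.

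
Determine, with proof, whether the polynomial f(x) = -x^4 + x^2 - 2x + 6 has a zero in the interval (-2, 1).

f(-2) = -2 and f(1) = 4, which have opposite signs.
Since f is a polynomial it is continuous on [-2, 1].
By the Intermediate Value Theorem f must vanish at some point of (-2, 1).

Yes, f has a root in the interval.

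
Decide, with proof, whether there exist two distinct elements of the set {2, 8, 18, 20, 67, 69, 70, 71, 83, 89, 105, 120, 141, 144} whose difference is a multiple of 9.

2 and 20 are such a pair.

Reduce each element mod 9: 2↦2, 8↦8, 18↦0, 20↦2, 67↦4, 69↦6, 70↦7, 71↦8, 83↦2, 89↦8, 105↦6, 120↦3, 141↦6, 144↦0. The residue 2 repeats (at 2 and 20), and 20 − 2 = 18 = 2·9.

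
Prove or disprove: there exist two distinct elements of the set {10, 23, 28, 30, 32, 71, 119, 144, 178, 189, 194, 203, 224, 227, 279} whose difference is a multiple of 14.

Yes: 10 and 178.

Both 10 and 178 leave remainder 10 on division by 14; their difference 168 = 12·14 is a multiple of 14.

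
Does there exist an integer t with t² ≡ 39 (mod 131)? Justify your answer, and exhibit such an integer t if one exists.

t = 63 works: 63² = 3969, and 3969 − 39 = 3930 = 30·131.

t = 63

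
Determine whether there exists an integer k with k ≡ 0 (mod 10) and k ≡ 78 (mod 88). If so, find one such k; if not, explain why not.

Here gcd(10, 88) = 2, and both 0 and 78 leave remainder 0 mod 2, so the system is consistent.
Write k = 0 + 10t. Then 10t ≡ 78 − 0 ≡ 78 (mod 88); dividing through by 2 gives 5t ≡ 39 (mod 44).
Note 5·9 = 45 ≡ 1 (mod 44) (as 45 − 1 = 1·44), so 5⁻¹ ≡ 9.
Therefore t ≡ 9·39 = 351 ≡ 43 (mod 44).
Then k = 0 + 10·43 = 430.
Indeed 430 ≡ 0 (mod 10) and 430 ≡ 78 (mod 88).

k = 430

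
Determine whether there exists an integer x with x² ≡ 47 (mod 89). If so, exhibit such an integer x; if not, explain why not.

Take x = 74. Then 74² = 5476 = 61·89 + 47, so 74² ≡ 47 (mod 89).

x = 74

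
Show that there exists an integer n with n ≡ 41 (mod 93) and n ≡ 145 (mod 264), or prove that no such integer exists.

No such integer exists.

gcd(93, 264) = 3. If n ≡ 41 (mod 93) and n ≡ 145 (mod 264), then n ≡ 41 (mod 3) and n ≡ 145 (mod 3).
But 41 mod 3 = 2 while 145 mod 3 = 1, a contradiction.
Therefore no such n exists.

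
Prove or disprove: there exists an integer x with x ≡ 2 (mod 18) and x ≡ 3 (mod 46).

No such integer exists.

gcd(18, 46) = 2. If x ≡ 2 (mod 18) and x ≡ 3 (mod 46), then x ≡ 2 (mod 2) and x ≡ 3 (mod 2).
However 2 ≡ 0 and 3 ≡ 1 (mod 2), and 0 ≠ 1.
Hence the system has no solution.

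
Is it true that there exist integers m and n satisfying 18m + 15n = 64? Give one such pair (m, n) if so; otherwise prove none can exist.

There are no such integers.

gcd(18, 15) = 3, so every integer of the form 18m + 15n is a multiple of 3.
But 64 = 3·21 + 1, so 3 ∤ 64.
Therefore 18m + 15n = 64 has no solution in integers.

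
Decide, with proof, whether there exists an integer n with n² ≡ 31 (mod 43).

n = 17 works: 17² = 289, and 289 − 31 = 258 = 6·43.

n = 17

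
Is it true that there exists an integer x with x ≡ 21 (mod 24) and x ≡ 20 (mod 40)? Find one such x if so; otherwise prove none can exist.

There is no such integer.

gcd(24, 40) = 8. If x ≡ 21 (mod 24) and x ≡ 20 (mod 40), then x ≡ 21 (mod 8) and x ≡ 20 (mod 8).
However 21 ≡ 5 and 20 ≡ 4 (mod 8), and 5 ≠ 4.
Therefore no such x exists.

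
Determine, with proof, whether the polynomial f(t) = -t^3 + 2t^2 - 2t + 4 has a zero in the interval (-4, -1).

No.

Evaluate at the endpoints: f(-4) = 108, f(-1) = 9 — same sign (positive).
The derivative f'(t) = -3t^2 + 4t - 2 is a quadratic with discriminant 4² − 4·(-3)·(-2) = -8 < 0; it never vanishes, so it is always negative (sign of the leading coefficient).
So f is strictly decreasing; between -4 and -1 its values lie between f(-4) = 108 and f(-1) = 9, all positive. Therefore f has no root in (-4, -1).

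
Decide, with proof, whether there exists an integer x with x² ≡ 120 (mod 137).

x = 95 works: 95² = 9025, and 9025 − 120 = 8905 = 65·137.

x = 95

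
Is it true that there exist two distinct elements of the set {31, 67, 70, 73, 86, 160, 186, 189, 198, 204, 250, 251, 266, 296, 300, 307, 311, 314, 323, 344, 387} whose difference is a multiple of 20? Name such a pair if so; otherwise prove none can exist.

The pair (31, 251) works.

Both 31 and 251 leave remainder 11 on division by 20; their difference 220 = 11·20 is a multiple of 20.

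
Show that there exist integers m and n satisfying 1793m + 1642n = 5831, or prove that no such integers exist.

m = 1561, n = -1701

1793 and 1642 are coprime, so 1793m + 1642n ranges over all of ℤ.
Euclidean algorithm: 1793 = 1·1642 + 151, 1642 = 10·151 + 132, 151 = 1·132 + 19, 132 = 6·19 + 18, 19 = 1·18 + 1, 18 = 18·1 + 0.
Back-substituting, 1 = 19 − 1·18 = 19 − (132 − 6·19) = −132 + 7·19 = −132 + 7·(151 − 1·132) = 7·151 − 8·132 = 7·151 − 8·(1642 − 10·151) = −8·1642 + 87·151 = −8·1642 + 87·(1793 − 1·1642) = 87·1793 − 95·1642; that is, 1793·87 + 1642·(-95) = 1.
Scaling by 5831 gives the particular solution (m, n) = (507297, -553945).
Subtracting 308·1642 from m and adding 308·1793 to n gives the tidier solution (1561, -1701).
Indeed 1793·1561 + 1642·(-1701) = 2798873 − 2793042 = 5831.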